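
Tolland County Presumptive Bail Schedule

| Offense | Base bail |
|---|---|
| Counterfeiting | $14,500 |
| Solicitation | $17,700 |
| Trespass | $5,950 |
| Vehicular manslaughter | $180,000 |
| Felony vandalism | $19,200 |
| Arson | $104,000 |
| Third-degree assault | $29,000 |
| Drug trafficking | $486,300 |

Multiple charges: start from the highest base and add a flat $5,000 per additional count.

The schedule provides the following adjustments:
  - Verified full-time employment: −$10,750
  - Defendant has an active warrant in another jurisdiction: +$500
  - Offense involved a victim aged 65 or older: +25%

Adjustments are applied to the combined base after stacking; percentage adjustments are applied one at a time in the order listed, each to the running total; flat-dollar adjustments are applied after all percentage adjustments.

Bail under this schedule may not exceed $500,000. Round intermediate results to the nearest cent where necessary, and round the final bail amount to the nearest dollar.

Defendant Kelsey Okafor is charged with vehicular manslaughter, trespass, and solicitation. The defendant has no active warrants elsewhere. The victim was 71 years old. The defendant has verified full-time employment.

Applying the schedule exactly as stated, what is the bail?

$226,750

Base amounts from the schedule: vehicular manslaughter $180,000; trespass $5,950; solicitation $17,700.
Stacking rule: highest base plus $5,000 per additional charge. Highest is vehicular manslaughter at $180,000; 2 additional charges → +$10,000. Combined base = $190,000.
Offense involved a victim aged 65 or older (+25%): $190,000 × 1.25 = $237,500.
Verified full-time employment (−$10,750 flat): $237,500 − $10,750 = $226,750.
$226,750 is within the $500,000 maximum.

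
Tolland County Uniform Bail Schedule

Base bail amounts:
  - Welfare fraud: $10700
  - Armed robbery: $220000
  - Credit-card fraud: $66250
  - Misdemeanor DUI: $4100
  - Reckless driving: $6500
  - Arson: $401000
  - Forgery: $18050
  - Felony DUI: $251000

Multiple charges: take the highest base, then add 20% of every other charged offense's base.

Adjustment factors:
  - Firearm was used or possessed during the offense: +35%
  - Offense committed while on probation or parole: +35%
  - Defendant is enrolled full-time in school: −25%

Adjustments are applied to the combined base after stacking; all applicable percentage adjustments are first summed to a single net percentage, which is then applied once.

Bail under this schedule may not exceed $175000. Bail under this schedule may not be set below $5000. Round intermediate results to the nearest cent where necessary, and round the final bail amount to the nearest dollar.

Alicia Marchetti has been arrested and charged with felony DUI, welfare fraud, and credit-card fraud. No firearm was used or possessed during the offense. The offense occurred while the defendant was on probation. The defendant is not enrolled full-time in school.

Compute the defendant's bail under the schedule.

$175000

Base amounts from the schedule: felony DUI $251000; welfare fraud $10700; credit-card fraud $66250.
Stacking rule: highest base plus 20% of each additional charge. Highest is felony DUI at $251000. Additional: $10700 × 20% = $2140; $66250 × 20% = $13250. Combined base = $251000 + $15390 = $266390.
Offense committed while on probation or parole (+35%): $266390 × 1.35 = $359626.50.
Result $359626.50 exceeds the maximum of $175000; bail is capped at $175000.
$175000 is at or above the $5000 minimum.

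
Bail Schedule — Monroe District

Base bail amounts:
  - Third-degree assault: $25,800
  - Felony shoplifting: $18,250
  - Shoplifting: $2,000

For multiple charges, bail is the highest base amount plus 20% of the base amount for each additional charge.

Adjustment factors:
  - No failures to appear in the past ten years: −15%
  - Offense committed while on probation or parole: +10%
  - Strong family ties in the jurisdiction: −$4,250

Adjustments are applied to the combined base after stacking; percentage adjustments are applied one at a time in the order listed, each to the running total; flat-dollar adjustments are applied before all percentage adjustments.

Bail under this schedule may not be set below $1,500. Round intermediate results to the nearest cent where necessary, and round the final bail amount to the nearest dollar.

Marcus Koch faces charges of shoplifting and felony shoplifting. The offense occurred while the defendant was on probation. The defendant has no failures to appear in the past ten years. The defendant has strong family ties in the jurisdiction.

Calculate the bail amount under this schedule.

$13,464

Base amounts from the schedule: shoplifting $2,000; felony shoplifting $18,250.
Stacking rule: highest base plus 20% of each additional charge. Highest is felony shoplifting at $18,250. Additional: $2,000 × 20% = $400. Combined base = $18,250 + $400 = $18,650.
Strong family ties in the jurisdiction (−$4,250 flat): $18,650 − $4,250 = $14,400.
No failures to appear in the past ten years (−15%): $14,400 × 0.85 = $12,240.
Offense committed while on probation or parole (+10%): $12,240 × 1.1 = $13,464.
$13,464 is at or above the $1,500 minimum.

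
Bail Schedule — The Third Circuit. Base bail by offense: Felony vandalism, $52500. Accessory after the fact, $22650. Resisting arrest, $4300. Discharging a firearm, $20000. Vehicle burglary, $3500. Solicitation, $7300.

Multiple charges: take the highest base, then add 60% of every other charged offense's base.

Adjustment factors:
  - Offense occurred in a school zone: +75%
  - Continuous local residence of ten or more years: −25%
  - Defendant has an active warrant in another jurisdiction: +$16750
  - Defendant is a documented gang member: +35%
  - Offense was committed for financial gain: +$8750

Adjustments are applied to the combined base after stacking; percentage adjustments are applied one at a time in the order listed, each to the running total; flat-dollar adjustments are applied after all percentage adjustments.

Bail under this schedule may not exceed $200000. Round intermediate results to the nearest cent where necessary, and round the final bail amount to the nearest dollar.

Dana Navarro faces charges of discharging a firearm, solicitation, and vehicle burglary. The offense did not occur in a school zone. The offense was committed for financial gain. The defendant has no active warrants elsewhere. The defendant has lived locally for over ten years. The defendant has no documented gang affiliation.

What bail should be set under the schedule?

Base amounts from the schedule: discharging a firearm $20000; solicitation $7300; vehicle burglary $3500.
Stacking rule: highest base plus 60% of each additional charge. Highest is discharging a firearm at $20000. Additional: $7300 × 60% = $4380; $3500 × 60% = $2100. Combined base = $20000 + $6480 = $26480.
Continuous local residence of ten or more years (−25%): $26480 × 0.75 = $19860.
Offense was committed for financial gain (+$8750 flat): $19860 + $8750 = $28610.
$28610 is within the $200000 maximum.

$28610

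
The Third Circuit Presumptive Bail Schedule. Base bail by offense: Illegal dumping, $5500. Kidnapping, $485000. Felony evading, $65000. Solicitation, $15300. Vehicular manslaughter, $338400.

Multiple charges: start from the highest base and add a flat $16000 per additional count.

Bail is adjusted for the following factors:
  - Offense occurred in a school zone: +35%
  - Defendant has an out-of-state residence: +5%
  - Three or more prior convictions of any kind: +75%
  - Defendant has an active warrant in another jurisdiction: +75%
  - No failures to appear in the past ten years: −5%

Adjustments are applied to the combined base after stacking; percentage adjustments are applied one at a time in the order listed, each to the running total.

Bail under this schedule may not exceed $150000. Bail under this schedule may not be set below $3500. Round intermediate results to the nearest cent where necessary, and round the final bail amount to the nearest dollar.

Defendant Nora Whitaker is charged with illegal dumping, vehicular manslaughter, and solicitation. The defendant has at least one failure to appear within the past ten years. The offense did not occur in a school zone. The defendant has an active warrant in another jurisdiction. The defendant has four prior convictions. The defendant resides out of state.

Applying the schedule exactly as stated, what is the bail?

$150000

Base amounts from the schedule: illegal dumping $5500; vehicular manslaughter $338400; solicitation $15300.
Stacking rule: highest base plus $16000 per additional charge. Highest is vehicular manslaughter at $338400; 2 additional charges → +$32000. Combined base = $370400.
Defendant has an out-of-state residence (+5%): $370400 × 1.05 = $388920.
Three or more prior convictions of any kind (+75%): $388920 × 1.75 = $680610.
Defendant has an active warrant in another jurisdiction (+75%): $680610 × 1.75 = $1191067.50.
Result $1191067.50 exceeds the maximum of $150000; bail is capped at $150000.
$150000 is at or above the $3500 minimum.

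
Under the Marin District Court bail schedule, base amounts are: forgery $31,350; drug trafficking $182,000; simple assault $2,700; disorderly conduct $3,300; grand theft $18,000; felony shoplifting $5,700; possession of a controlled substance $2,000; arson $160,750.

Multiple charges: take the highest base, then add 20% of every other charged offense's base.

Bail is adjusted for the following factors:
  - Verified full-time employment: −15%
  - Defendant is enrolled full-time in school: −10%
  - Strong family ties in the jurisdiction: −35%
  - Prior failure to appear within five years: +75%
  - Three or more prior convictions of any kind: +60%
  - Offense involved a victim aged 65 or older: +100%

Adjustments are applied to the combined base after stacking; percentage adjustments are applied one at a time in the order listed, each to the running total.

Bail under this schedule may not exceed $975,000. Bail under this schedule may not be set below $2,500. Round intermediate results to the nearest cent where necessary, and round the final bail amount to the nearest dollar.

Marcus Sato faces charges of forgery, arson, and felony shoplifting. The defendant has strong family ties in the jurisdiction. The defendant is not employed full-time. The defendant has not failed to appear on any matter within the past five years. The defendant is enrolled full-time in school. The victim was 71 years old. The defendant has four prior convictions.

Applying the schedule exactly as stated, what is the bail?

$314,796

Base amounts from the schedule: forgery $31,350; arson $160,750; felony shoplifting $5,700.
Stacking rule: highest base plus 20% of each additional charge. Highest is arson at $160,750. Additional: $31,350 × 20% = $6,270; $5,700 × 20% = $1,140. Combined base = $160,750 + $7,410 = $168,160.
Defendant is enrolled full-time in school (−10%): $168,160 × 0.9 = $151,344.
Strong family ties in the jurisdiction (−35%): $151,344 × 0.65 = $98,373.60.
Three or more prior convictions of any kind (+60%): $98,373.60 × 1.6 = $157,397.76.
Offense involved a victim aged 65 or older (+100%): $157,397.76 × 2 = $314,795.52.
$314,795.52 is within the $975,000 maximum.
$314,795.52 is at or above the $2,500 minimum.
Rounded to the nearest dollar: $314,796.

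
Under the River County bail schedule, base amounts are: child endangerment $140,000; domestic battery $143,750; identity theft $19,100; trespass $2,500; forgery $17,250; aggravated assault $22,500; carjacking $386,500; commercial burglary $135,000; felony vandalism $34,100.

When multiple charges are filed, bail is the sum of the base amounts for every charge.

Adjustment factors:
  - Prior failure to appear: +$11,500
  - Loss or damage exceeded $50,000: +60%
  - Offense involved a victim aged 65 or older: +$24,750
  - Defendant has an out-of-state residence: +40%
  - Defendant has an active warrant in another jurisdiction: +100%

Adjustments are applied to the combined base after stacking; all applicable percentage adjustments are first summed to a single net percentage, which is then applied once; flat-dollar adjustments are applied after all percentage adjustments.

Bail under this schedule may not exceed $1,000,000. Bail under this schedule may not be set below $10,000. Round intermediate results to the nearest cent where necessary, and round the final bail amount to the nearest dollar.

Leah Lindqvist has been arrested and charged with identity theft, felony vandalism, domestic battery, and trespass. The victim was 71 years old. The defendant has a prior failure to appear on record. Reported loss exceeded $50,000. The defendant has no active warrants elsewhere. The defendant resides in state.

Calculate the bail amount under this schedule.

Base amounts from the schedule: identity theft $19,100; felony vandalism $34,100; domestic battery $143,750; trespass $2,500.
Stacking rule: sum of all bases. $19,100 + $34,100 + $143,750 + $2,500 = $199,450.
Loss or damage exceeded $50,000 (+60%): $199,450 × 1.6 = $319,120.
Prior failure to appear (+$11,500 flat): $319,120 + $11,500 = $330,620.
Offense involved a victim aged 65 or older (+$24,750 flat): $330,620 + $24,750 = $355,370.
$355,370 is within the $1,000,000 maximum.
$355,370 is at or above the $10,000 minimum.

$355,370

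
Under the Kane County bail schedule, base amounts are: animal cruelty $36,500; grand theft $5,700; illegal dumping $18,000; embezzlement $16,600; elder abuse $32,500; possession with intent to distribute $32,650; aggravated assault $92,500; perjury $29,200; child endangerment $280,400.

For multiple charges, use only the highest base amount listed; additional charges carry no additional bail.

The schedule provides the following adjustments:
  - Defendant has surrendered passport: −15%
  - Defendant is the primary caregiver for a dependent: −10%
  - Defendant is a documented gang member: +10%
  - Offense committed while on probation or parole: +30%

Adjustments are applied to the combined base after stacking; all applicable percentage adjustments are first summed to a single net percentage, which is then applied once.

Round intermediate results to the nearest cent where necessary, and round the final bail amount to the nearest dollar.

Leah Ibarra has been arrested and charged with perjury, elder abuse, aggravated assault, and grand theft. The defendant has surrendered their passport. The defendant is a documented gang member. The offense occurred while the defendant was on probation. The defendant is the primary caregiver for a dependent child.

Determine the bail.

$106,375

Base amounts from the schedule: perjury $29,200; elder abuse $32,500; aggravated assault $92,500; grand theft $5,700.
Stacking rule: use the highest base only. Highest is aggravated assault at $92,500. Combined base = $92,500.
Net percentage adjustment: −15% −10% +10% +30% = +15%. $92,500 × 1.15 = $106,375.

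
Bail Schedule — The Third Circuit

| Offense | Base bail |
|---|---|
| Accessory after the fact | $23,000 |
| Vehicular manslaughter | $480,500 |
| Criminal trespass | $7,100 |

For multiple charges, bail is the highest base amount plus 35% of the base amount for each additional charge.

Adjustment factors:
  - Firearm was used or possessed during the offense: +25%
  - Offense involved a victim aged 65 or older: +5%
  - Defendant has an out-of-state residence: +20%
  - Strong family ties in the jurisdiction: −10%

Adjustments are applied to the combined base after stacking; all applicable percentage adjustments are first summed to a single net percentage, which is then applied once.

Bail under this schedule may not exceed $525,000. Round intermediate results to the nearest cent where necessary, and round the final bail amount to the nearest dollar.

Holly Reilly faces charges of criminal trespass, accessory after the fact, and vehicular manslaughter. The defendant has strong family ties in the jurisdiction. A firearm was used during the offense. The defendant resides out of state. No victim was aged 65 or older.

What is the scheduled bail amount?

$525,000

Base amounts from the schedule: criminal trespass $7,100; accessory after the fact $23,000; vehicular manslaughter $480,500.
Stacking rule: highest base plus 35% of each additional charge. Highest is vehicular manslaughter at $480,500. Additional: $7,100 × 35% = $2,485; $23,000 × 35% = $8,050. Combined base = $480,500 + $10,535 = $491,035.
Net percentage adjustment: +25% +20% −10% = +35%. $491,035 × 1.35 = $662,897.25.
Result $662,897.25 exceeds the maximum of $525,000; bail is capped at $525,000.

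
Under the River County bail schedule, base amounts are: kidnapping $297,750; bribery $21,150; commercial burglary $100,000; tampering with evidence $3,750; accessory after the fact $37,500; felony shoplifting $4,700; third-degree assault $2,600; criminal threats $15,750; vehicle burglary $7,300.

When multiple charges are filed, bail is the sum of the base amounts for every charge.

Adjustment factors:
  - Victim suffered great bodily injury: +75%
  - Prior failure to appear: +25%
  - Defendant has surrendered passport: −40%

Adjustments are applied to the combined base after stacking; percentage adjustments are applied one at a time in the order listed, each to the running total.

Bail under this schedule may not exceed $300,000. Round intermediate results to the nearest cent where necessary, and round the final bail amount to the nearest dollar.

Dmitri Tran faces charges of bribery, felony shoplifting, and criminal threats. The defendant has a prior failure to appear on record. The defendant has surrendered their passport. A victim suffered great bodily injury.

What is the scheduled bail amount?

$54,600

Base amounts from the schedule: bribery $21,150; felony shoplifting $4,700; criminal threats $15,750.
Stacking rule: sum of all bases. $21,150 + $4,700 + $15,750 = $41,600.
Victim suffered great bodily injury (+75%): $41,600 × 1.75 = $72,800.
Prior failure to appear (+25%): $72,800 × 1.25 = $91,000.
Defendant has surrendered passport (−40%): $91,000 × 0.6 = $54,600.
$54,600 is within the $300,000 maximum.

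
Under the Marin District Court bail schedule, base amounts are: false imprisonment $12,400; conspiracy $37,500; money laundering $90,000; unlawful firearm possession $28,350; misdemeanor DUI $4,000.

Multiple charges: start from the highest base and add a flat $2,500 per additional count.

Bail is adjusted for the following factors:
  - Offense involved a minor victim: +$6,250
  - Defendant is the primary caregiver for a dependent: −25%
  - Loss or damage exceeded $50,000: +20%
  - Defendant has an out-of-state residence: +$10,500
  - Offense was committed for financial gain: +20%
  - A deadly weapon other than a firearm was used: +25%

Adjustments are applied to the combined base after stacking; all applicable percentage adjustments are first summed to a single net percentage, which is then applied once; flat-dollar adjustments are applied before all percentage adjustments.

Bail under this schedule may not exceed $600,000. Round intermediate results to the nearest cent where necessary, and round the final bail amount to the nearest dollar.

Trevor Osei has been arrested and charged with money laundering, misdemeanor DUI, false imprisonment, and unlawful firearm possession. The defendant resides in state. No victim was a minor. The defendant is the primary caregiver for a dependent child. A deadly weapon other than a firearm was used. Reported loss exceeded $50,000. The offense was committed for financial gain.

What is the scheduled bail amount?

Base amounts from the schedule: money laundering $90,000; misdemeanor DUI $4,000; false imprisonment $12,400; unlawful firearm possession $28,350.
Stacking rule: highest base plus $2,500 per additional charge. Highest is money laundering at $90,000; 3 additional charges → +$7,500. Combined base = $97,500.
Net percentage adjustment: −25% +20% +20% +25% = +40%. $97,500 × 1.4 = $136,500.
$136,500 is within the $600,000 maximum.

$136,500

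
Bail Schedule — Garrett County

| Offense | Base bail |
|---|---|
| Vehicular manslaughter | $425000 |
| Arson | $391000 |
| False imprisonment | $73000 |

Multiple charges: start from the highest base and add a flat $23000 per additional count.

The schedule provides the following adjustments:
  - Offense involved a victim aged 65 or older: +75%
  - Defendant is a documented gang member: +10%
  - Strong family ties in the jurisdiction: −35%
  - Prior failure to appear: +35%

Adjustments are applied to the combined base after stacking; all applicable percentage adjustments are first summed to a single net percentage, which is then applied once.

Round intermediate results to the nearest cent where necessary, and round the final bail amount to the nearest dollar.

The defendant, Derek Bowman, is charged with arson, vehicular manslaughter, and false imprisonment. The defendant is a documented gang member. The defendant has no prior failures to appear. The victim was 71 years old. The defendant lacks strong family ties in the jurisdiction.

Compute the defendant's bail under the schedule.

$871350

Base amounts from the schedule: arson $391000; vehicular manslaughter $425000; false imprisonment $73000.
Stacking rule: highest base plus $23000 per additional charge. Highest is vehicular manslaughter at $425000; 2 additional charges → +$46000. Combined base = $471000.
Net percentage adjustment: +75% +10% = +85%. $471000 × 1.85 = $871350.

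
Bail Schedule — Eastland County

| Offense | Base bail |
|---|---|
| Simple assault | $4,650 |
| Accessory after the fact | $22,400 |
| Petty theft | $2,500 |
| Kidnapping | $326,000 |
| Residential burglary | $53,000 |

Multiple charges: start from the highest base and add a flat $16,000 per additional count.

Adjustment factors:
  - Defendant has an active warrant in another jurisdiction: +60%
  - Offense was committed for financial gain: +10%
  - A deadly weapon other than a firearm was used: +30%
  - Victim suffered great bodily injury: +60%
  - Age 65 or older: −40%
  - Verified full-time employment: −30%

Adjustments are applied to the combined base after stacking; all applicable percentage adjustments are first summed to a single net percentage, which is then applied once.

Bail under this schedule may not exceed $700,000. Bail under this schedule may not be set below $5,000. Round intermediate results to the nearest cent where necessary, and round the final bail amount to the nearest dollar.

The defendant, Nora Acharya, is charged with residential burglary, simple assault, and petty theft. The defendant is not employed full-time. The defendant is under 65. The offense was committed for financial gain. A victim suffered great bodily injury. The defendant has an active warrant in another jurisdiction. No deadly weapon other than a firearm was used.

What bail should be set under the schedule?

$195,500

Base amounts from the schedule: residential burglary $53,000; simple assault $4,650; petty theft $2,500.
Stacking rule: highest base plus $16,000 per additional charge. Highest is residential burglary at $53,000; 2 additional charges → +$32,000. Combined base = $85,000.
Net percentage adjustment: +60% +10% +60% = +130%. $85,000 × 2.3 = $195,500.
$195,500 is within the $700,000 maximum.
$195,500 is at or above the $5,000 minimum.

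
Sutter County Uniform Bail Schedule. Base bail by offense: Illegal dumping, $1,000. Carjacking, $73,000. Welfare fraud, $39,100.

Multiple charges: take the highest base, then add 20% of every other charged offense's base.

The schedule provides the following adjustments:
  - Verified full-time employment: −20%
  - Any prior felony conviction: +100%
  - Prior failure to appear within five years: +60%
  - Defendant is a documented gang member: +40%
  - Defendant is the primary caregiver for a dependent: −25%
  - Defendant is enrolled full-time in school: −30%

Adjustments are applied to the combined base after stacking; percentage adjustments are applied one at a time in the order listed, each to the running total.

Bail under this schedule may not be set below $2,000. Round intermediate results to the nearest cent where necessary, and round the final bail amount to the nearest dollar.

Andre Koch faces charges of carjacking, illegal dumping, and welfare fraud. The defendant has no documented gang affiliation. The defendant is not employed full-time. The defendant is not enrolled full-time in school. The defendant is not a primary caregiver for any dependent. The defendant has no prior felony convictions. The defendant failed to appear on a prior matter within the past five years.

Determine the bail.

$129,632

Base amounts from the schedule: carjacking $73,000; illegal dumping $1,000; welfare fraud $39,100.
Stacking rule: highest base plus 20% of each additional charge. Highest is carjacking at $73,000. Additional: $1,000 × 20% = $200; $39,100 × 20% = $7,820. Combined base = $73,000 + $8,020 = $81,020.
Prior failure to appear within five years (+60%): $81,020 × 1.6 = $129,632.
$129,632 is at or above the $2,000 minimum.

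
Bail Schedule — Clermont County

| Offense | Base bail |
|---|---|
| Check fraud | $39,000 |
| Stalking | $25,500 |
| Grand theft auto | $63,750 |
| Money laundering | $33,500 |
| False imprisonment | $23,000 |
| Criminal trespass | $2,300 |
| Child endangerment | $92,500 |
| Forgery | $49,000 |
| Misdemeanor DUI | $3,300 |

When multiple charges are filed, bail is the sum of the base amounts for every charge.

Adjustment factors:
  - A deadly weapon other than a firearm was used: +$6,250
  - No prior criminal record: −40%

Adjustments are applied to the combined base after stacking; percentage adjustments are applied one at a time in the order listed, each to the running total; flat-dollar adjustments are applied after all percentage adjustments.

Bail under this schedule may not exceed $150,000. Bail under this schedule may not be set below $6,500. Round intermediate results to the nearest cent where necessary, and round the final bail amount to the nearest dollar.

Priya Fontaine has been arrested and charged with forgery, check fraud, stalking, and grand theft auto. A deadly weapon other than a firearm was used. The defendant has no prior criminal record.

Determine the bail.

Base amounts from the schedule: forgery $49,000; check fraud $39,000; stalking $25,500; grand theft auto $63,750.
Stacking rule: sum of all bases. $49,000 + $39,000 + $25,500 + $63,750 = $177,250.
No prior criminal record (−40%): $177,250 × 0.6 = $106,350.
A deadly weapon other than a firearm was used (+$6,250 flat): $106,350 + $6,250 = $112,600.
$112,600 is within the $150,000 maximum.
$112,600 is at or above the $6,500 minimum.

$112,600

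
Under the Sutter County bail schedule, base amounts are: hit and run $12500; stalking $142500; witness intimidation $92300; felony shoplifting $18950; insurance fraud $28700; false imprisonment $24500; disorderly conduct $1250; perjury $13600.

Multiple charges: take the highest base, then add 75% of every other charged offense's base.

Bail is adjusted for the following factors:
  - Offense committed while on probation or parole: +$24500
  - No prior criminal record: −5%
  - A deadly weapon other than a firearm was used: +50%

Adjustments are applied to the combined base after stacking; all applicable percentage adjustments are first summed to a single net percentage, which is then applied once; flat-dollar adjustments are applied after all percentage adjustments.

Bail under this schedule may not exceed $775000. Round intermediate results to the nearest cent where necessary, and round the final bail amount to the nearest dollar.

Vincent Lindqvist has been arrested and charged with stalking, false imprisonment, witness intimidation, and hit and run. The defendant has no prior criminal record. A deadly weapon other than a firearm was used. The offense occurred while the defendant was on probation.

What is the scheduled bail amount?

$371739

Base amounts from the schedule: stalking $142500; false imprisonment $24500; witness intimidation $92300; hit and run $12500.
Stacking rule: highest base plus 75% of each additional charge. Highest is stalking at $142500. Additional: $24500 × 75% = $18375; $92300 × 75% = $69225; $12500 × 75% = $9375. Combined base = $142500 + $96975 = $239475.
Net percentage adjustment: −5% +50% = +45%. $239475 × 1.45 = $347238.75.
Offense committed while on probation or parole (+$24500 flat): $347238.75 + $24500 = $371738.75.
$371738.75 is within the $775000 maximum.
Rounded to the nearest dollar: $371739.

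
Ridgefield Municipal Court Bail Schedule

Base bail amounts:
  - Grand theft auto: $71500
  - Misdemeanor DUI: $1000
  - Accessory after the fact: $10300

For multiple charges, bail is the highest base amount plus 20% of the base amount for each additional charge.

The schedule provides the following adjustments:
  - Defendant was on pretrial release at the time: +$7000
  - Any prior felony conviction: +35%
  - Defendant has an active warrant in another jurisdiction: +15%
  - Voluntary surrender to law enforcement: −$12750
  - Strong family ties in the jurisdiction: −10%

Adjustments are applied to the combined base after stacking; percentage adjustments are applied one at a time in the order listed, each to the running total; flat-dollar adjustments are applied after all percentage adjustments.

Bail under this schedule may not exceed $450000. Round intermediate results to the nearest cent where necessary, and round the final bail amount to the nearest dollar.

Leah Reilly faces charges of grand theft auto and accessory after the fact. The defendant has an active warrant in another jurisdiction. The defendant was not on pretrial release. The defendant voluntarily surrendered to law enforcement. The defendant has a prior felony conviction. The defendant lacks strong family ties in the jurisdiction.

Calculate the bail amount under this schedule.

$101452

Base amounts from the schedule: grand theft auto $71500; accessory after the fact $10300.
Stacking rule: highest base plus 20% of each additional charge. Highest is grand theft auto at $71500. Additional: $10300 × 20% = $2060. Combined base = $71500 + $2060 = $73560.
Any prior felony conviction (+35%): $73560 × 1.35 = $99306.
Defendant has an active warrant in another jurisdiction (+15%): $99306 × 1.15 = $114201.90.
Voluntary surrender to law enforcement (−$12750 flat): $114201.90 − $12750 = $101451.90.
$101451.90 is within the $450000 maximum.
Rounded to the nearest dollar: $101452.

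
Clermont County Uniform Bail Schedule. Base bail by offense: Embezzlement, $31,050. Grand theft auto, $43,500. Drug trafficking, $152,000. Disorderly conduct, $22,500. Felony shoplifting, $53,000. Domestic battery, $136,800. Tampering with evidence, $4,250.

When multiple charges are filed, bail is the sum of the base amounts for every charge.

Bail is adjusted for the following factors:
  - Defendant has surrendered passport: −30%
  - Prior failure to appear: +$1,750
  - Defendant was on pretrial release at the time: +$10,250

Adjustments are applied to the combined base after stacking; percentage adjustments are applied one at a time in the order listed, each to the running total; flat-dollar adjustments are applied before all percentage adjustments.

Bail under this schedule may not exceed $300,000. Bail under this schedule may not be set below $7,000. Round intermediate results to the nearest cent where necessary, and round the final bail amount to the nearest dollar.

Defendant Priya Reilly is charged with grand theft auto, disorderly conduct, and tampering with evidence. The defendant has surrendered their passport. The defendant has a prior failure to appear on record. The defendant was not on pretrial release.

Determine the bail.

Base amounts from the schedule: grand theft auto $43,500; disorderly conduct $22,500; tampering with evidence $4,250.
Stacking rule: sum of all bases. $43,500 + $22,500 + $4,250 = $70,250.
Prior failure to appear (+$1,750 flat): $70,250 + $1,750 = $72,000.
Defendant has surrendered passport (−30%): $72,000 × 0.7 = $50,400.
$50,400 is within the $300,000 maximum.
$50,400 is at or above the $7,000 minimum.

$50,400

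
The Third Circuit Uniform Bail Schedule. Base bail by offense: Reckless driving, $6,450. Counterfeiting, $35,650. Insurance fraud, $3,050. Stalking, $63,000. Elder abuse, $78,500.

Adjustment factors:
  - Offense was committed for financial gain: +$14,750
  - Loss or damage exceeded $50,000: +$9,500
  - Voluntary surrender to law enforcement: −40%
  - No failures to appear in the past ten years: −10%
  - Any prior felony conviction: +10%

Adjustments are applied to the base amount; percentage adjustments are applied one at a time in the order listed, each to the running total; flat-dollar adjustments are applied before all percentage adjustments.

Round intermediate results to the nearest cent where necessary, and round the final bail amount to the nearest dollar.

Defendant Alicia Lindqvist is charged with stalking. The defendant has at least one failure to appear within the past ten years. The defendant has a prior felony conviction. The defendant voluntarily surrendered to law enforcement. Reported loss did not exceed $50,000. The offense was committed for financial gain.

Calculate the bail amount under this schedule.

$51,315

Base amounts from the schedule: stalking $63,000.
Single charge. Combined base = $63,000.
Offense was committed for financial gain (+$14,750 flat): $63,000 + $14,750 = $77,750.
Voluntary surrender to law enforcement (−40%): $77,750 × 0.6 = $46,650.
Any prior felony conviction (+10%): $46,650 × 1.1 = $51,315.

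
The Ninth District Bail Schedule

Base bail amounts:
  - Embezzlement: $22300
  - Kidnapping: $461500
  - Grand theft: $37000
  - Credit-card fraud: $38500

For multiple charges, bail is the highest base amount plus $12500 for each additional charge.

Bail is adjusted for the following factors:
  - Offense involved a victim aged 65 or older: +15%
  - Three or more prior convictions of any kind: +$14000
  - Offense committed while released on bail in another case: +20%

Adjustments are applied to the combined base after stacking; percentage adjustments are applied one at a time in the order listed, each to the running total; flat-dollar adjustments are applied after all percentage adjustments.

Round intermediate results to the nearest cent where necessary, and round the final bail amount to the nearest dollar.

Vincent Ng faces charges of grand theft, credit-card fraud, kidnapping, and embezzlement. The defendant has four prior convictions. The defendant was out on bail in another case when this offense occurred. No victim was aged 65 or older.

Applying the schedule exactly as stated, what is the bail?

$612800

Base amounts from the schedule: grand theft $37000; credit-card fraud $38500; kidnapping $461500; embezzlement $22300.
Stacking rule: highest base plus $12500 per additional charge. Highest is kidnapping at $461500; 3 additional charges → +$37500. Combined base = $499000.
Offense committed while released on bail in another case (+20%): $499000 × 1.2 = $598800.
Three or more prior convictions of any kind (+$14000 flat): $598800 + $14000 = $612800.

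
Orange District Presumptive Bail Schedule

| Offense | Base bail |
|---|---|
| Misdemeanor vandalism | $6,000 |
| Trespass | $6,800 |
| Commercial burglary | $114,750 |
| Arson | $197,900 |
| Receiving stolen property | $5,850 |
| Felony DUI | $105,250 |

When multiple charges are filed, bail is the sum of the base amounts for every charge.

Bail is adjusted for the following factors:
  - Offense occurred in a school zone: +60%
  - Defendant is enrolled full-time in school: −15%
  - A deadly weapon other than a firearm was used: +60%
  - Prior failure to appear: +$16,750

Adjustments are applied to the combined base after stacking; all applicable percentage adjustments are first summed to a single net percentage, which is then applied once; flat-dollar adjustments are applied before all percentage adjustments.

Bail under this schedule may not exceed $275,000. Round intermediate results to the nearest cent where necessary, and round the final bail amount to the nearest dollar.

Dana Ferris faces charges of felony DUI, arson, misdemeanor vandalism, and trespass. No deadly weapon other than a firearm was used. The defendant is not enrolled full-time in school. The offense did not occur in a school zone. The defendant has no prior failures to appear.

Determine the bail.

Base amounts from the schedule: felony DUI $105,250; arson $197,900; misdemeanor vandalism $6,000; trespass $6,800.
Stacking rule: sum of all bases. $105,250 + $197,900 + $6,000 + $6,800 = $315,950.
No adjustment factors apply to this defendant.
Result $315,950 exceeds the maximum of $275,000; bail is capped at $275,000.

$275,000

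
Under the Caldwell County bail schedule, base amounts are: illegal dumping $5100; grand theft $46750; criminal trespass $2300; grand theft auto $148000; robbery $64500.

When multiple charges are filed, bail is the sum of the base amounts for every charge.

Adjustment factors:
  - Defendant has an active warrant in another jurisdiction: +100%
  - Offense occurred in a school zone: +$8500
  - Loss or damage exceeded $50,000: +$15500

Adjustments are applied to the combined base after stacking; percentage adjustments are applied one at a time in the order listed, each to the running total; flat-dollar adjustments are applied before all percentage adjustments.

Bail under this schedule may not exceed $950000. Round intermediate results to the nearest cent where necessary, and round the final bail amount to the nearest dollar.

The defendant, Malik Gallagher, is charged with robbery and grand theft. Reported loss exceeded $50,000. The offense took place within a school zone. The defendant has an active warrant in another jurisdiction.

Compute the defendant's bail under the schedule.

Base amounts from the schedule: robbery $64500; grand theft $46750.
Stacking rule: sum of all bases. $64500 + $46750 = $111250.
Offense occurred in a school zone (+$8500 flat): $111250 + $8500 = $119750.
Loss or damage exceeded $50,000 (+$15500 flat): $119750 + $15500 = $135250.
Defendant has an active warrant in another jurisdiction (+100%): $135250 × 2 = $270500.
$270500 is within the $950000 maximum.

$270500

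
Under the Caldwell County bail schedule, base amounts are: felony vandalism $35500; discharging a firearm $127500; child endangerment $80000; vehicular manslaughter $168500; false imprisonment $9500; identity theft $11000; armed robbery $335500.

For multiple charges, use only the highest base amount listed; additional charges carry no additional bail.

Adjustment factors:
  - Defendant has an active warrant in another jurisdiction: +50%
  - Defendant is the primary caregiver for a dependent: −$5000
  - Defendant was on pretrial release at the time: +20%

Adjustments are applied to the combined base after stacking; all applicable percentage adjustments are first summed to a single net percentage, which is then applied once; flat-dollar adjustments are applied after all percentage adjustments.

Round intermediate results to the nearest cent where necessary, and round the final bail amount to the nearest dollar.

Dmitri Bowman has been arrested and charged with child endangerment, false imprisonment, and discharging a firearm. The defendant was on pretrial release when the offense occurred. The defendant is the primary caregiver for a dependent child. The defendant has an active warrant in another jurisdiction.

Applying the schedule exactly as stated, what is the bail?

Base amounts from the schedule: child endangerment $80000; false imprisonment $9500; discharging a firearm $127500.
Stacking rule: use the highest base only. Highest is discharging a firearm at $127500. Combined base = $127500.
Net percentage adjustment: +50% +20% = +70%. $127500 × 1.7 = $216750.
Defendant is the primary caregiver for a dependent (−$5000 flat): $216750 − $5000 = $211750.

$211750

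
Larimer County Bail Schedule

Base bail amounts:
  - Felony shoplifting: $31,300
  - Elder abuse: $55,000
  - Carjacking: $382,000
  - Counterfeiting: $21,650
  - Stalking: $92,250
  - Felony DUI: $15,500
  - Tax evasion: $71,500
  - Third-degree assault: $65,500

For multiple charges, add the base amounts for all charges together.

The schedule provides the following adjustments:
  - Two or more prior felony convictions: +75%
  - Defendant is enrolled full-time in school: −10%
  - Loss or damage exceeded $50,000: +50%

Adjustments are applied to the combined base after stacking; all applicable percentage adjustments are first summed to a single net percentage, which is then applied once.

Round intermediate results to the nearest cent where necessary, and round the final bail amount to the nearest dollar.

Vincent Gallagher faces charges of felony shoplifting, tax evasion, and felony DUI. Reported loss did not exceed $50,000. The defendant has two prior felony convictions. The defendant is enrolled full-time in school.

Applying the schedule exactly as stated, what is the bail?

Base amounts from the schedule: felony shoplifting $31,300; tax evasion $71,500; felony DUI $15,500.
Stacking rule: sum of all bases. $31,300 + $71,500 + $15,500 = $118,300.
Net percentage adjustment: +75% −10% = +65%. $118,300 × 1.65 = $195,195.

$195,195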